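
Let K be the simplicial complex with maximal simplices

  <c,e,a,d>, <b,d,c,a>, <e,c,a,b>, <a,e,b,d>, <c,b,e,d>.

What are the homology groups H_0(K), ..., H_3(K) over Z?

H_0 = Z,  H_1 = 0,  H_2 = 0,  H_3 = Z.

Take the total order a < b < c < d < e on the vertex set. Then K (dimension 3) consists of the simplices:

  0-simplices (5): a, b, c, d, e
  1-simplices (10): ab, ac, ad, ae, bc, bd, be, cd, ce, de
  2-simplices (10): abc, abd, abe, acd, ace, ade, bcd, bce, bde, cde
  3-simplices (5): abcd, abce, abde, acde, bcde

so the chain groups are C_0 ≅ Z^5, C_1 ≅ Z^10, C_2 ≅ Z^10, C_3 ≅ Z^5.

Boundary ∂_1: C_1 → C_0 sends each edge [p,q] (with p < q) to q − p. For instance
  ∂bd = d − b.
The resulting 5×10 matrix has rank 4, and its Smith normal form has invariant factors (1,1,1,1).

The boundary map ∂_2: C_2 → C_1 sends each 2-simplex [p,q,r] to [q,r] − [p,r] + [p,q]. For instance
  ∂cde = de − ce + cd,
  ∂bcd = cd − bd + bc.
The 10×10 boundary matrix has rank 6 and Smith normal form diag(1,1,1,1,1,1).

Boundary ∂_3: C_3 → C_2 sends each 3-simplex σ to the alternating sum Σ_i (−1)^i (σ with its i-th vertex removed). For instance
  ∂abcd = bcd − acd + abd − abc,
  ∂acde = cde − ade + ace − acd.
As a 10×5 matrix over Z this has rank 4, with invariant factors (1,1,1,1).

Reading off H_k = ker ∂_k / im ∂_{k+1}:

  H_0: rank C_0 − rank ∂_1 = 5 − 4 = 1, and the invariant factors of ∂_1 are all 1, so H_0 ≅ Z.
  H_1: rank ker ∂_1 − rank ∂_2 = (10 − 4) − 6 = 0, and the invariant factors of ∂_2 are all 1, so H_1 ≅ 0.
  H_2: rank ker ∂_2 − rank ∂_3 = (10 − 6) − 4 = 0, and the invariant factors of ∂_3 are all 1, so H_2 ≅ 0.
  H_3: rank ker ∂_3 − rank ∂_4 = (5 − 4) − 0 = 1, and there is no ∂_4, so H_3 ≅ Z.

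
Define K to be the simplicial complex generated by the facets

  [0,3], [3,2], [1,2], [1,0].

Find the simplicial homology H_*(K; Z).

H_0 = Z,  H_1 = Z.

We work with the vertex ordering 0 < 1 < 2 < 3. The simplices of K, each written with vertices in increasing order, are:

  0-simplices (4): [0], [1], [2], [3]
  1-simplices (4): [0,1], [0,3], [1,2], [2,3]

giving chain groups C_0 ≅ Z^4, C_1 ≅ Z^4.

∂_1: C_1 → C_0 sends each edge [p,q] (with p < q) to q − p. For instance
  ∂[1,2] = [2] − [1].
As a 4×4 matrix over Z this has rank 3, with invariant factors (1,1,1).

Reading off H_k = ker ∂_k / im ∂_{k+1}:

  H_0: rank C_0 − rank ∂_1 = 4 − 3 = 1, and the invariant factors of ∂_1 are all 1, so H_0 ≅ Z.
  H_1: rank ker ∂_1 − rank ∂_2 = (4 − 3) − 0 = 1, and there is no ∂_2, so H_1 ≅ Z.

As a check, the Euler characteristic is 4 − 4 = 0, which agrees with 1 − 1 = 0.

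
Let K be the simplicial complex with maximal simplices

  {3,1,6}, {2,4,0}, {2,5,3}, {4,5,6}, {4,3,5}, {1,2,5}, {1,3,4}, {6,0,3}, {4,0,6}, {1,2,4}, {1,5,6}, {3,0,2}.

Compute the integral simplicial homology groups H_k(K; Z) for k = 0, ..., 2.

H_0 ≅ Z,  H_1 ≅ Z/2,  H_2 = 0.

We work with the vertex ordering 0 < 1 < 2 < 3 < 4 < 5 < 6. The simplices of K, each written with vertices in increasing order, are:

  0-simplices (7): [0], [1], [2], [3], [4], [5], [6]
  1-simplices (18): [0,2], [0,3], [0,4], [0,6], [1,2], [1,3], [1,4], [1,5], [1,6], [2,3], [2,4], [2,5], [3,4], [3,5], [3,6], [4,5], [4,6], [5,6]
  2-simplices (12): [0,2,3], [0,2,4], [0,3,6], [0,4,6], [1,2,4], [1,2,5], [1,3,4], [1,3,6], [1,5,6], [2,3,5], [3,4,5], [4,5,6]

so the chain groups are C_0 ≅ Z^7, C_1 ≅ Z^18, C_2 ≅ Z^12.

∂_1: C_1 → C_0 maps an edge to its endpoints' difference, ∂[p,q] = q − p. For instance
  ∂[0,6] = [6] − [0].
The resulting 7×18 matrix has rank 6, and its Smith normal form has invariant factors (1,1,1,1,1,1).

∂_2: C_2 → C_1 maps a triangle to the signed sum of its edges. For instance
  ∂[1,3,6] = [3,6] − [1,6] + [1,3],
  ∂[1,5,6] = [5,6] − [1,6] + [1,5].
The 18×12 boundary matrix has rank 12 and Smith normal form diag(1,1,1,1,1,1,1,1,1,1,1,2).

Now H_k = ker ∂_k / im ∂_{k+1}, so:

  H_0: rank C_0 − rank ∂_1 = 7 − 6 = 1, and the invariant factors of ∂_1 are all 1, so H_0 ≅ Z.
  H_1: rank ker ∂_1 − rank ∂_2 = (18 − 6) − 12 = 0, and ∂_2 has invariant factor 2 > 1, so H_1 ≅ Z/2.
  H_2: rank ker ∂_2 − rank ∂_3 = (12 − 12) − 0 = 0, and there is no ∂_3, so H_2 ≅ 0.

As a check, the Euler characteristic is 7 − 18 + 12 = 1, which agrees with 1 − 0 + 0 = 1.
(K is a triangulation of the real projective plane RP^2.)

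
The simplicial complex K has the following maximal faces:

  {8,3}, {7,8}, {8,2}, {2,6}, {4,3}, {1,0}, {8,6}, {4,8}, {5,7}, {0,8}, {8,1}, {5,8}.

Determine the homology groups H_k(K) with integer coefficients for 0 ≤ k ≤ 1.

Take the total order 0 < 1 < 2 < 3 < 4 < 5 < 6 < 7 < 8 on the vertex set. Then K (dimension 1) consists of the simplices:

  0-simplices (9): [0], [1], [2], [3], [4], [5], [6], [7], [8]
  1-simplices (12): [0,1], [0,8], [1,8], [2,6], [2,8], [3,4], [3,8], [4,8], [5,7], [5,8], [6,8], [7,8]

Hence C_0 ≅ Z^9, C_1 ≅ Z^12.

Boundary ∂_1: C_1 → C_0 maps an edge to its endpoints' difference, ∂[p,q] = q − p.
This gives a 9×12 integer matrix of rank 8; reducing to Smith normal form yields diagonal entries (1,1,1,1,1,1,1,1).

Now H_k = ker ∂_k / im ∂_{k+1}, so:

  H_0: rank C_0 − rank ∂_1 = 9 − 8 = 1, and the invariant factors of ∂_1 are all 1, so H_0 = Z.
  H_1: rank ker ∂_1 − rank ∂_2 = (12 − 8) − 0 = 4, and there is no ∂_2, so H_1 = Z^4.

H_0 ≅ Z,  H_1 ≅ Z^4.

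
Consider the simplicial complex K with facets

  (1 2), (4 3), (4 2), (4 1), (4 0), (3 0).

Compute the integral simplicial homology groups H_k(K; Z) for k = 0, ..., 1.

H_0 = Z,  H_1 = Z^2.

Order the vertices as 0 < 1 < 2 < 3 < 4. Listing each simplex with vertices in this order, K has dimension 1 with simplices:

  0-simplices (5): [0], [1], [2], [3], [4]
  1-simplices (6): [0,3], [0,4], [1,2], [1,4], [2,4], [3,4]

giving chain groups C_0 ≅ Z^5, C_1 ≅ Z^6.

The boundary map ∂_1: C_1 → C_0 is given by ∂[p,q] = [q] − [p]. For instance
  ∂[1,2] = [2] − [1].
The 5×6 boundary matrix has rank 4 and Smith normal form diag(1,1,1,1).

Now H_k = ker ∂_k / im ∂_{k+1}, so:

  H_0: rank C_0 − rank ∂_1 = 5 − 4 = 1, and the invariant factors of ∂_1 are all 1, so H_0 = Z.
  H_1: rank ker ∂_1 − rank ∂_2 = (6 − 4) − 0 = 2, and there is no ∂_2, so H_1 = Z^2.

As a check, the Euler characteristic is 5 − 6 = -1, which agrees with 1 − 2 = -1.
(K is a triangulation of a wedge of 2 circles.)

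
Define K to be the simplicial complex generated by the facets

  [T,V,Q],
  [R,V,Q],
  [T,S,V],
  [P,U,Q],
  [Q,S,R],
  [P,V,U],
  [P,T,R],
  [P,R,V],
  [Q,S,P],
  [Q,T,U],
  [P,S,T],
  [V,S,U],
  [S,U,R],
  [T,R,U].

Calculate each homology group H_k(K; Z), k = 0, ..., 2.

H_0 = Z,  H_1 = Z^2,  H_2 = Z.

Fix the vertex order P < Q < R < S < T < U < V and write every simplex with vertices in increasing order. Then dim K = 2 and the simplices of K are:

  0-simplices (7): P, Q, R, S, T, U, V
  1-simplices (21): PQ, PR, PS, PT, PU, PV, QR, QS, QT, QU, QV, RS, RT, RU, RV, ST, SU, SV, TU, TV, UV
  2-simplices (14): PQS, PQU, PRT, PRV, PST, PUV, QRS, QRV, QTU, QTV, RSU, RTU, STV, SUV

Hence C_0 ≅ Z^7, C_1 ≅ Z^21, C_2 ≅ Z^14.

The boundary map ∂_1: C_1 → C_0 is given by ∂[p,q] = [q] − [p]. For instance
  ∂QU = U − Q.
The 7×21 boundary matrix has rank 6 and Smith normal form diag(1,1,1,1,1,1).

Boundary ∂_2: C_2 → C_1 sends each 2-simplex [p,q,r] to [q,r] − [p,r] + [p,q]. For instance
  ∂STV = TV − SV + ST,
  ∂RSU = SU − RU + RS.
The 21×14 boundary matrix has rank 13 and Smith normal form diag(1,1,1,1,1,1,1,1,1,1,1,1,1).

Reading off H_k = ker ∂_k / im ∂_{k+1}:

  H_0: rank C_0 − rank ∂_1 = 7 − 6 = 1, and the invariant factors of ∂_1 are all 1, so H_0 ≅ Z.
  H_1: rank ker ∂_1 − rank ∂_2 = (21 − 6) − 13 = 2, and the invariant factors of ∂_2 are all 1, so H_1 ≅ Z^2.
  H_2: rank ker ∂_2 − rank ∂_3 = (14 − 13) − 0 = 1, and there is no ∂_3, so H_2 ≅ Z.

(K is a triangulation of the torus T^2.)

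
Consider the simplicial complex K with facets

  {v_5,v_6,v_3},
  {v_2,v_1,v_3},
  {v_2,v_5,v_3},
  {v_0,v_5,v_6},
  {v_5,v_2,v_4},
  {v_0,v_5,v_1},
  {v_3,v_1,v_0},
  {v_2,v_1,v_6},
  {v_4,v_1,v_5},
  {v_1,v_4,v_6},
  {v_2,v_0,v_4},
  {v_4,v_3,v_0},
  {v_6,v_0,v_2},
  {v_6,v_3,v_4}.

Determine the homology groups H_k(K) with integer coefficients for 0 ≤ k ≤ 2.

H_0 ≅ Z,  H_1 ≅ Z^2,  H_2 ≅ Z.

K has 7 vertices, 21 edges, 14 triangles.
rank ∂_0 = 0, rank ∂_1 = 6 ⇒ b_0 = 7 − 0 − 6 = 1; all invariant factors of ∂_1 are 1 so no torsion. So H_0 ≅ Z.
rank ∂_1 = 6, rank ∂_2 = 13 ⇒ b_1 = 21 − 6 − 13 = 2; all invariant factors of ∂_2 are 1 so no torsion. So H_1 ≅ Z^2.
rank ∂_2 = 13, rank ∂_3 = 0 ⇒ b_2 = 14 − 13 − 0 = 1. So H_2 ≅ Z.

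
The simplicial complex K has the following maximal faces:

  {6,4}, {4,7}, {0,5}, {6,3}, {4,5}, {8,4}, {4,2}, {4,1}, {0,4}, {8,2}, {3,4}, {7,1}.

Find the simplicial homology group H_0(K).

Take the total order 0 < 1 < 2 < 3 < 4 < 5 < 6 < 7 < 8 on the vertex set. Then K (dimension 1) consists of the simplices:

  0-simplices (9): [0], [1], [2], [3], [4], [5], [6], [7], [8]
  1-simplices (12): [0,4], [0,5], [1,4], [1,7], [2,4], [2,8], [3,4], [3,6], [4,5], [4,6], [4,7], [4,8]

so the chain groups are C_0 ≅ Z^9, C_1 ≅ Z^12.

The boundary map ∂_1: C_1 → C_0 maps an edge to its endpoints' difference, ∂[p,q] = q − p.
The resulting 9×12 matrix has rank 8, and its Smith normal form has invariant factors (1,1,1,1,1,1,1,1).

Computing H_k = (kernel of ∂_k) / (image of ∂_{k+1}):

  H_0: rank C_0 − rank ∂_1 = 9 − 8 = 1, and the invariant factors of ∂_1 are all 1, so H_0 = Z.

(K is a triangulation of a wedge of 4 circles.)

H_0 = Z.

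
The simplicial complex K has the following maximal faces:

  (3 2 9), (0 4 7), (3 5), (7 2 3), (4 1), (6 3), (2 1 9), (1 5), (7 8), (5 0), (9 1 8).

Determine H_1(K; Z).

H_1 ≅ Z^4.

Take the total order 0 < 1 < 2 < 3 < 4 < 5 < 6 < 7 < 8 < 9 on the vertex set. Then K (dimension 2) consists of the simplices:

  0-simplices (10): [0], [1], [2], [3], [4], [5], [6], [7], [8], [9]
  1-simplices (18): [0,4], [0,5], [0,7], [1,2], [1,4], [1,5], [1,8], [1,9], [2,3], [2,7], [2,9], [3,5], [3,6], [3,7], [3,9], [4,7], [7,8], [8,9]
  2-simplices (5): [0,4,7], [1,2,9], [1,8,9], [2,3,7], [2,3,9]

giving chain groups C_0 ≅ Z^10, C_1 ≅ Z^18, C_2 ≅ Z^5.

Boundary ∂_1: C_1 → C_0 sends each edge [p,q] (with p < q) to q − p. For instance
  ∂[8,9] = [9] − [8].
The resulting 10×18 matrix has rank 9, and its Smith normal form has invariant factors (1,1,1,1,1,1,1,1,1).

The boundary map ∂_2: C_2 → C_1 acts by ∂[p,q,r] = [q,r] − [p,r] + [p,q]. For instance
  ∂[0,4,7] = [4,7] − [0,7] + [0,4],
  ∂[1,8,9] = [8,9] − [1,9] + [1,8].
This gives a 18×5 integer matrix of rank 5; reducing to Smith normal form yields diagonal entries (1,1,1,1,1).

From H_k ≅ ker(∂_k) / im(∂_{k+1}) we obtain:

  H_1: rank ker ∂_1 − rank ∂_2 = (18 − 9) − 5 = 4, and the invariant factors of ∂_2 are all 1, so H_1 = Z^4.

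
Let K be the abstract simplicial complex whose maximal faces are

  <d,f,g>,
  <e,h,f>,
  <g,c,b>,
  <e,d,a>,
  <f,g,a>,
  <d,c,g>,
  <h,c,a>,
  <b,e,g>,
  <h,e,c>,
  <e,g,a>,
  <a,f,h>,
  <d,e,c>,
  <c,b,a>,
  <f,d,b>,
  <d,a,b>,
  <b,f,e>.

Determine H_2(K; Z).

H_2 ≅ Z.

Order the vertices as a < b < c < d < e < f < g < h. Listing each simplex with vertices in this order, K has dimension 2 with simplices:

  0-simplices (8): a, b, c, d, e, f, g, h
  1-simplices (24): ab, ac, ad, ae, af, ag, ah, bc, bd, be, bf, bg, cd, ce, cg, ch, de, df, dg, ef, eg, eh, fg, fh
  2-simplices (16): abc, abd, ach, ade, aeg, afg, afh, bcg, bdf, bef, beg, cde, cdg, ceh, dfg, efh

Hence C_0 ≅ Z^8, C_1 ≅ Z^24, C_2 ≅ Z^16.

Boundary ∂_1: C_1 → C_0 is given by ∂[p,q] = [q] − [p]. For instance
  ∂ef = f − e.
This gives a 8×24 integer matrix of rank 7; reducing to Smith normal form yields diagonal entries (1,1,1,1,1,1,1).

∂_2: C_2 → C_1 acts by ∂[p,q,r] = [q,r] − [p,r] + [p,q]. For instance
  ∂cdg = dg − cg + cd,
  ∂ceh = eh − ch + ce.
The 24×16 boundary matrix has rank 15 and Smith normal form diag(1,1,1,1,1,1,1,1,1,1,1,1,1,1,1).

Now H_k = ker ∂_k / im ∂_{k+1}, so:

  H_2: rank ker ∂_2 − rank ∂_3 = (16 − 15) − 0 = 1, and there is no ∂_3, so H_2 = Z.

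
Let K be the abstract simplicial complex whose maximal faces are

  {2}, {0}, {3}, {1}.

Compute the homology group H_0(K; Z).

H_0 ≅ Z^4.

Take the total order 0 < 1 < 2 < 3 on the vertex set. Then K (dimension 0) consists of the simplices:

  0-simplices (4): [0], [1], [2], [3]

so the chain groups are C_0 ≅ Z^4.

Computing H_k = (kernel of ∂_k) / (image of ∂_{k+1}):

  H_0: rank C_0 − rank ∂_1 = 4 − 0 = 4, and there is no ∂_1, so H_0 = Z^4.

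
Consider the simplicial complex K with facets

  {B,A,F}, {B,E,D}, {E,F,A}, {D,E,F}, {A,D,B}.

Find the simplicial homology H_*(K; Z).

We work with the vertex ordering A < B < D < E < F. The simplices of K, each written with vertices in increasing order, are:

  0-simplices (5): A, B, D, E, F
  1-simplices (10): AB, AD, AE, AF, BD, BE, BF, DE, DF, EF
  2-simplices (5): ABD, ABF, AEF, BDE, DEF

giving chain groups C_0 ≅ Z^5, C_1 ≅ Z^10, C_2 ≅ Z^5.

∂_1: C_1 → C_0 is given by ∂[p,q] = [q] − [p]. For instance
  ∂DF = F − D.
As a 5×10 matrix over Z this has rank 4, with invariant factors (1,1,1,1).

The boundary map ∂_2: C_2 → C_1 sends each 2-simplex [p,q,r] to [q,r] − [p,r] + [p,q]. For instance
  ∂AEF = EF − AF + AE,
  ∂ABF = BF − AF + AB.
This gives a 10×5 integer matrix of rank 5; reducing to Smith normal form yields diagonal entries (1,1,1,1,1).

Reading off H_k = ker ∂_k / im ∂_{k+1}:

  H_0: rank C_0 − rank ∂_1 = 5 − 4 = 1, and the invariant factors of ∂_1 are all 1, so H_0 ≅ Z.
  H_1: rank ker ∂_1 − rank ∂_2 = (10 − 4) − 5 = 1, and the invariant factors of ∂_2 are all 1, so H_1 ≅ Z.
  H_2: rank ker ∂_2 − rank ∂_3 = (5 − 5) − 0 = 0, and there is no ∂_3, so H_2 ≅ 0.

As a check, the Euler characteristic is 5 − 10 + 5 = 0, which agrees with 1 − 1 + 0 = 0.

H_0 = Z,  H_1 = Z,  H_2 = 0.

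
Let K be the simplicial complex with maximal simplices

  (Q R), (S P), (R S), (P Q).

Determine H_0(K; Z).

H_0 ≅ Z.

Take the total order P < Q < R < S on the vertex set. Then K (dimension 1) consists of the simplices:

  0-simplices (4): P, Q, R, S
  1-simplices (4): PQ, PS, QR, RS

giving chain groups C_0 ≅ Z^4, C_1 ≅ Z^4.

The boundary map ∂_1: C_1 → C_0 maps an edge to its endpoints' difference, ∂[p,q] = q − p. For instance
  ∂RS = S − R.
The resulting 4×4 matrix has rank 3, and its Smith normal form has invariant factors (1,1,1).

Computing H_k = (kernel of ∂_k) / (image of ∂_{k+1}):

  H_0: rank C_0 − rank ∂_1 = 4 − 3 = 1, and the invariant factors of ∂_1 are all 1, so H_0 = Z.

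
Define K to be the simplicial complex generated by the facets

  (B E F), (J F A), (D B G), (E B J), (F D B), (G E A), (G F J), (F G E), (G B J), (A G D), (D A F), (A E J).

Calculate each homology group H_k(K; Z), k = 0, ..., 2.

Fix the vertex order A < B < D < E < F < G < J and write every simplex with vertices in increasing order. Then dim K = 2 and the simplices of K are:

  0-simplices (7): A, B, D, E, F, G, J
  1-simplices (18): AD, AE, AF, AG, AJ, BD, BE, BF, BG, BJ, DF, DG, EF, EG, EJ, FG, FJ, GJ
  2-simplices (12): ADF, ADG, AEG, AEJ, AFJ, BDF, BDG, BEF, BEJ, BGJ, EFG, FGJ

giving chain groups C_0 ≅ Z^7, C_1 ≅ Z^18, C_2 ≅ Z^12.

∂_1: C_1 → C_0 maps an edge to its endpoints' difference, ∂[p,q] = q − p.
As a 7×18 matrix over Z this has rank 6, with invariant factors (1,1,1,1,1,1).

Boundary ∂_2: C_2 → C_1 sends each 2-simplex [p,q,r] to [q,r] − [p,r] + [p,q]. For instance
  ∂ADF = DF − AF + AD,
  ∂AEJ = EJ − AJ + AE.
The resulting 18×12 matrix has rank 12, and its Smith normal form has invariant factors (1,1,1,1,1,1,1,1,1,1,1,2).

Reading off H_k = ker ∂_k / im ∂_{k+1}:

  H_0: rank C_0 − rank ∂_1 = 7 − 6 = 1, and the invariant factors of ∂_1 are all 1, so H_0 ≅ Z.
  H_1: rank ker ∂_1 − rank ∂_2 = (18 − 6) − 12 = 0, and ∂_2 has invariant factor 2 > 1, so H_1 ≅ Z_2.
  H_2: rank ker ∂_2 − rank ∂_3 = (12 − 12) − 0 = 0, and there is no ∂_3, so H_2 ≅ 0.

H_0 = Z,  H_1 = Z_2,  H_2 = 0.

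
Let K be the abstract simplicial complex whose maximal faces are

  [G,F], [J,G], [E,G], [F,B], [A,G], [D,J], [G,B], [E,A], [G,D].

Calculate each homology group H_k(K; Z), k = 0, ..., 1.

H_0 ≅ Z,  H_1 ≅ Z^3.

Order the vertices as A < B < D < E < F < G < J. Listing each simplex with vertices in this order, K has dimension 1 with simplices:

  0-simplices (7): A, B, D, E, F, G, J
  1-simplices (9): AE, AG, BF, BG, DG, DJ, EG, FG, GJ

so the chain groups are C_0 ≅ Z^7, C_1 ≅ Z^9.

Boundary ∂_1: C_1 → C_0 is given by ∂[p,q] = [q] − [p]. For instance
  ∂BF = F − B.
The 7×9 boundary matrix has rank 6 and Smith normal form diag(1,1,1,1,1,1).

Reading off H_k = ker ∂_k / im ∂_{k+1}:

  H_0: rank C_0 − rank ∂_1 = 7 − 6 = 1, and the invariant factors of ∂_1 are all 1, so H_0 = Z.
  H_1: rank ker ∂_1 − rank ∂_2 = (9 − 6) − 0 = 3, and there is no ∂_2, so H_1 = Z^3.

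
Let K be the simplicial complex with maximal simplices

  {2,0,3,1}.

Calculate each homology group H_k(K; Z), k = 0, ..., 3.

H_0 = Z,  H_1 = 0,  H_2 = 0,  H_3 = 0.

Fix the vertex order 0 < 1 < 2 < 3 and write every simplex with vertices in increasing order. Then dim K = 3 and the simplices of K are:

  0-simplices (4): [0], [1], [2], [3]
  1-simplices (6): [0,1], [0,2], [0,3], [1,2], [1,3], [2,3]
  2-simplices (4): [0,1,2], [0,1,3], [0,2,3], [1,2,3]
  3-simplices (1): [0,1,2,3]

so the chain groups are C_0 ≅ Z^4, C_1 ≅ Z^6, C_2 ≅ Z^4, C_3 ≅ Z^1.

∂_1: C_1 → C_0 is given by ∂[p,q] = [q] − [p]. For instance
  ∂[1,3] = [3] − [1].
The 4×6 boundary matrix has rank 3 and Smith normal form diag(1,1,1).

∂_2: C_2 → C_1 maps a triangle to the signed sum of its edges. For instance
  ∂[1,2,3] = [2,3] − [1,3] + [1,2],
  ∂[0,1,2] = [1,2] − [0,2] + [0,1].
As a 6×4 matrix over Z this has rank 3, with invariant factors (1,1,1).

Boundary ∂_3: C_3 → C_2 sends each 3-simplex σ to the alternating sum Σ_i (−1)^i (σ with its i-th vertex removed). For instance
  ∂[0,1,2,3] = [1,2,3] − [0,2,3] + [0,1,3] − [0,1,2].
The resulting 4×1 matrix has rank 1, and its Smith normal form has invariant factors (1).

Now H_k = ker ∂_k / im ∂_{k+1}, so:

  H_0: rank C_0 − rank ∂_1 = 4 − 3 = 1, and the invariant factors of ∂_1 are all 1, so H_0 ≅ Z.
  H_1: rank ker ∂_1 − rank ∂_2 = (6 − 3) − 3 = 0, and the invariant factors of ∂_2 are all 1, so H_1 ≅ 0.
  H_2: rank ker ∂_2 − rank ∂_3 = (4 − 3) − 1 = 0, and the invariant factors of ∂_3 are all 1, so H_2 ≅ 0.
  H_3: rank ker ∂_3 − rank ∂_4 = (1 − 1) − 0 = 0, and there is no ∂_4, so H_3 ≅ 0.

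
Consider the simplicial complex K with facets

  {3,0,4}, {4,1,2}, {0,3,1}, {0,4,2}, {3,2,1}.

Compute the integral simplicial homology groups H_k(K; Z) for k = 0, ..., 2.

H_0 ≅ Z,  H_1 ≅ Z,  H_2 = 0.

Fix the vertex order 0 < 1 < 2 < 3 < 4 and write every simplex with vertices in increasing order. Then dim K = 2 and the simplices of K are:

  0-simplices (5): [0], [1], [2], [3], [4]
  1-simplices (10): [0,1], [0,2], [0,3], [0,4], [1,2], [1,3], [1,4], [2,3], [2,4], [3,4]
  2-simplices (5): [0,1,3], [0,2,4], [0,3,4], [1,2,3], [1,2,4]

so the chain groups are C_0 ≅ Z^5, C_1 ≅ Z^10, C_2 ≅ Z^5.

Boundary ∂_1: C_1 → C_0 sends each edge [p,q] (with p < q) to q − p. For instance
  ∂[0,2] = [2] − [0].
The 5×10 boundary matrix has rank 4 and Smith normal form diag(1,1,1,1).

The boundary map ∂_2: C_2 → C_1 sends each 2-simplex [p,q,r] to [q,r] − [p,r] + [p,q]. For instance
  ∂[0,2,4] = [2,4] − [0,4] + [0,2],
  ∂[0,3,4] = [3,4] − [0,4] + [0,3].
As a 10×5 matrix over Z this has rank 5, with invariant factors (1,1,1,1,1).

Computing H_k = (kernel of ∂_k) / (image of ∂_{k+1}):

  H_0: rank C_0 − rank ∂_1 = 5 − 4 = 1, and the invariant factors of ∂_1 are all 1, so H_0 ≅ Z.
  H_1: rank ker ∂_1 − rank ∂_2 = (10 − 4) − 5 = 1, and the invariant factors of ∂_2 are all 1, so H_1 ≅ Z.
  H_2: rank ker ∂_2 − rank ∂_3 = (5 − 5) − 0 = 0, and there is no ∂_3, so H_2 ≅ 0.

As a check, the Euler characteristic is 5 − 10 + 5 = 0, which agrees with 1 − 1 + 0 = 0.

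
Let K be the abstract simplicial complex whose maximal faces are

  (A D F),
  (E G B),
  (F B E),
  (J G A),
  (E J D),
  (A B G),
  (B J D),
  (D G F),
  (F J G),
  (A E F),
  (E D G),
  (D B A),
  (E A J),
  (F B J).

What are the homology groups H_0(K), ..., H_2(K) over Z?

H_0 = Z,  H_1 = Z^2,  H_2 = Z.

Fix the vertex order A < B < D < E < F < G < J and write every simplex with vertices in increasing order. Then dim K = 2 and the simplices of K are:

  0-simplices (7): A, B, D, E, F, G, J
  1-simplices (21): AB, AD, AE, AF, AG, AJ, BD, BE, BF, BG, BJ, DE, DF, DG, DJ, EF, EG, EJ, FG, FJ, GJ
  2-simplices (14): ABD, ABG, ADF, AEF, AEJ, AGJ, BDJ, BEF, BEG, BFJ, DEG, DEJ, DFG, FGJ

so the chain groups are C_0 ≅ Z^7, C_1 ≅ Z^21, C_2 ≅ Z^14.

The boundary map ∂_1: C_1 → C_0 is given by ∂[p,q] = [q] − [p]. For instance
  ∂FJ = J − F.
As a 7×21 matrix over Z this has rank 6, with invariant factors (1,1,1,1,1,1).

The boundary map ∂_2: C_2 → C_1 maps a triangle to the signed sum of its edges. For instance
  ∂DFG = FG − DG + DF,
  ∂AEJ = EJ − AJ + AE.
The resulting 21×14 matrix has rank 13, and its Smith normal form has invariant factors (1,1,1,1,1,1,1,1,1,1,1,1,1).

Now H_k = ker ∂_k / im ∂_{k+1}, so:

  H_0: rank C_0 − rank ∂_1 = 7 − 6 = 1, and the invariant factors of ∂_1 are all 1, so H_0 ≅ Z.
  H_1: rank ker ∂_1 − rank ∂_2 = (21 − 6) − 13 = 2, and the invariant factors of ∂_2 are all 1, so H_1 ≅ Z^2.
  H_2: rank ker ∂_2 − rank ∂_3 = (14 − 13) − 0 = 1, and there is no ∂_3, so H_2 ≅ Z.

(K is a triangulation of the torus T^2.)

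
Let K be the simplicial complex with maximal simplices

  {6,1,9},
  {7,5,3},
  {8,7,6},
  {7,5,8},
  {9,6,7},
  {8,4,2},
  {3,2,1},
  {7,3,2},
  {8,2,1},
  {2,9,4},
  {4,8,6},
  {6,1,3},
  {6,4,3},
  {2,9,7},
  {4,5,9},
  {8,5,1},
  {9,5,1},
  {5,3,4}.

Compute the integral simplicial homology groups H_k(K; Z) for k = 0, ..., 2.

Fix the vertex order 1 < 2 < 3 < 4 < 5 < 6 < 7 < 8 < 9 and write every simplex with vertices in increasing order. Then dim K = 2 and the simplices of K are:

  0-simplices (9): [1], [2], [3], [4], [5], [6], [7], [8], [9]
  1-simplices (27): (27 of them)
  2-simplices (18): [1,2,3], [1,2,8], [1,3,6], [1,5,8], [1,5,9], [1,6,9], [2,3,7], [2,4,8], [2,4,9], [2,7,9], [3,4,5], [3,4,6], [3,5,7], [4,5,9], [4,6,8], [5,7,8], [6,7,8], [6,7,9]

giving chain groups C_0 ≅ Z^9, C_1 ≅ Z^27, C_2 ≅ Z^18.

Boundary ∂_1: C_1 → C_0 sends each edge [p,q] (with p < q) to q − p.
This gives a 9×27 integer matrix of rank 8; reducing to Smith normal form yields diagonal entries (1,1,1,1,1,1,1,1).

The boundary map ∂_2: C_2 → C_1 sends each 2-simplex [p,q,r] to [q,r] − [p,r] + [p,q]. For instance
  ∂[5,7,8] = [7,8] − [5,8] + [5,7],
  ∂[3,4,6] = [4,6] − [3,6] + [3,4].
The resulting 27×18 matrix has rank 17, and its Smith normal form has invariant factors (1,1,1,1,1,1,1,1,1,1,1,1,1,1,1,1,1).

Now H_k = ker ∂_k / im ∂_{k+1}, so:

  H_0: rank C_0 − rank ∂_1 = 9 − 8 = 1, and the invariant factors of ∂_1 are all 1, so H_0 ≅ Z.
  H_1: rank ker ∂_1 − rank ∂_2 = (27 − 8) − 17 = 2, and the invariant factors of ∂_2 are all 1, so H_1 ≅ Z^2.
  H_2: rank ker ∂_2 − rank ∂_3 = (18 − 17) − 0 = 1, and there is no ∂_3, so H_2 ≅ Z.

H_0 ≅ Z,  H_1 ≅ Z^2,  H_2 ≅ Z.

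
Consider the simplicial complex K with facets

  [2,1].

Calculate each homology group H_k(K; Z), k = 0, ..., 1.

H_0 ≅ Z,  H_1 = 0.

We work with the vertex ordering 1 < 2. The simplices of K, each written with vertices in increasing order, are:

  0-simplices (2): [1], [2]
  1-simplices (1): [1,2]

giving chain groups C_0 ≅ Z^2, C_1 ≅ Z^1.

∂_1: C_1 → C_0 sends each edge [p,q] (with p < q) to q − p.
The 2×1 boundary matrix has rank 1 and Smith normal form diag(1).

Now H_k = ker ∂_k / im ∂_{k+1}, so:

  H_0: rank C_0 − rank ∂_1 = 2 − 1 = 1, and the invariant factors of ∂_1 are all 1, so H_0 = Z.
  H_1: rank ker ∂_1 − rank ∂_2 = (1 − 1) − 0 = 0, and there is no ∂_2, so H_1 = 0.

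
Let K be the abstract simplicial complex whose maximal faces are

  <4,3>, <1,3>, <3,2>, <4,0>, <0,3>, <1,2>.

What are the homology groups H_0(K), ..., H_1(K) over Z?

H_0 ≅ Z,  H_1 ≅ Z^2.

We work with the vertex ordering 0 < 1 < 2 < 3 < 4. The simplices of K, each written with vertices in increasing order, are:

  0-simplices (5): [0], [1], [2], [3], [4]
  1-simplices (6): [0,3], [0,4], [1,2], [1,3], [2,3], [3,4]

so the chain groups are C_0 ≅ Z^5, C_1 ≅ Z^6.

The boundary map ∂_1: C_1 → C_0 sends each edge [p,q] (with p < q) to q − p. For instance
  ∂[3,4] = [4] − [3].
The resulting 5×6 matrix has rank 4, and its Smith normal form has invariant factors (1,1,1,1).

From H_k ≅ ker(∂_k) / im(∂_{k+1}) we obtain:

  H_0: rank C_0 − rank ∂_1 = 5 − 4 = 1, and the invariant factors of ∂_1 are all 1, so H_0 = Z.
  H_1: rank ker ∂_1 − rank ∂_2 = (6 − 4) − 0 = 2, and there is no ∂_2, so H_1 = Z^2.

As a check, the Euler characteristic is 5 − 6 = -1, which agrees with 1 − 2 = -1.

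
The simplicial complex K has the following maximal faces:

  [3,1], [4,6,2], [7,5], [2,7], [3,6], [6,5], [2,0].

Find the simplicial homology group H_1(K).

H_1 ≅ Z.

K has 8 vertices, 9 edges, 1 triangle.
rank ∂_1 = 7, rank ∂_2 = 1 ⇒ b_1 = 9 − 7 − 1 = 1; all invariant factors of ∂_2 are 1 so no torsion. So H_1 = Z.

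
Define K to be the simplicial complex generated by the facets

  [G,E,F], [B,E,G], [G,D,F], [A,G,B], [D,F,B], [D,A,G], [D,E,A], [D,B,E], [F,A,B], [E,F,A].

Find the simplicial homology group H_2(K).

H_2 ≅ 0.

K has 6 vertices, 15 edges, 10 triangles.
rank ∂_2 = 10, rank ∂_3 = 0 ⇒ b_2 = 10 − 10 − 0 = 0. So H_2 = 0.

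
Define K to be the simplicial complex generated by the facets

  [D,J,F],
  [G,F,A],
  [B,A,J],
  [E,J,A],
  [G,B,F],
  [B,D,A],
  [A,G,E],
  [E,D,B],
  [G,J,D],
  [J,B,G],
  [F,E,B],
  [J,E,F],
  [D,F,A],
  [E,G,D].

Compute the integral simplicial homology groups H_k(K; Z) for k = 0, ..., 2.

Take the total order A < B < D < E < F < G < J on the vertex set. Then K (dimension 2) consists of the simplices:

  0-simplices (7): A, B, D, E, F, G, J
  1-simplices (21): AB, AD, AE, AF, AG, AJ, BD, BE, BF, BG, BJ, DE, DF, DG, DJ, EF, EG, EJ, FG, FJ, GJ
  2-simplices (14): ABD, ABJ, ADF, AEG, AEJ, AFG, BDE, BEF, BFG, BGJ, DEG, DFJ, DGJ, EFJ

giving chain groups C_0 ≅ Z^7, C_1 ≅ Z^21, C_2 ≅ Z^14.

Boundary ∂_1: C_1 → C_0 maps an edge to its endpoints' difference, ∂[p,q] = q − p. For instance
  ∂GJ = J − G.
The 7×21 boundary matrix has rank 6 and Smith normal form diag(1,1,1,1,1,1).

The boundary map ∂_2: C_2 → C_1 acts by ∂[p,q,r] = [q,r] − [p,r] + [p,q]. For instance
  ∂BEF = EF − BF + BE,
  ∂BDE = DE − BE + BD.
The resulting 21×14 matrix has rank 13, and its Smith normal form has invariant factors (1,1,1,1,1,1,1,1,1,1,1,1,1).

Now H_k = ker ∂_k / im ∂_{k+1}, so:

  H_0: rank C_0 − rank ∂_1 = 7 − 6 = 1, and the invariant factors of ∂_1 are all 1, so H_0 = Z.
  H_1: rank ker ∂_1 − rank ∂_2 = (21 − 6) − 13 = 2, and the invariant factors of ∂_2 are all 1, so H_1 = Z^2.
  H_2: rank ker ∂_2 − rank ∂_3 = (14 − 13) − 0 = 1, and there is no ∂_3, so H_2 = Z.

H_0 ≅ Z,  H_1 ≅ Z^2,  H_2 ≅ Z.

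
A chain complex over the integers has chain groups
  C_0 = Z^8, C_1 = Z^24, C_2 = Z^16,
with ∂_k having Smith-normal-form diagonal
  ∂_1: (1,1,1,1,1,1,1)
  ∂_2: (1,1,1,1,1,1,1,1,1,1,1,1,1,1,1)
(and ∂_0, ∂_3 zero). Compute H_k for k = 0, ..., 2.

H_0 = Z,  H_1 = Z^2,  H_2 = Z.

H_0: b_0 = 8 − 0 − 7 = 1; torsion from ∂_1 factors > 1: none. So H_0 = Z.
H_1: b_1 = 24 − 7 − 15 = 2; torsion from ∂_2 factors > 1: none. So H_1 = Z^2.
H_2: b_2 = 16 − 15 − 0 = 1; torsion from ∂_3 factors > 1: none. So H_2 = Z.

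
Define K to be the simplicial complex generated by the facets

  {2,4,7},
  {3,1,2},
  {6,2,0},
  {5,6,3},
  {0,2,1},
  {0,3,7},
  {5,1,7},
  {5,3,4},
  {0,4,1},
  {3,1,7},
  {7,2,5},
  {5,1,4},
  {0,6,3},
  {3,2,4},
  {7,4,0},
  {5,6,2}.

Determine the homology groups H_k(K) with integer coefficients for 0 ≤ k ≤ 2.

Take the total order 0 < 1 < 2 < 3 < 4 < 5 < 6 < 7 on the vertex set. Then K (dimension 2) consists of the simplices:

  0-simplices (8): [0], [1], [2], [3], [4], [5], [6], [7]
  1-simplices (24): (24 of them)
  2-simplices (16): [0,1,2], [0,1,4], [0,2,6], [0,3,6], [0,3,7], [0,4,7], [1,2,3], [1,3,7], [1,4,5], [1,5,7], [2,3,4], [2,4,7], [2,5,6], [2,5,7], [3,4,5], [3,5,6]

so the chain groups are C_0 ≅ Z^8, C_1 ≅ Z^24, C_2 ≅ Z^16.

∂_1: C_1 → C_0 maps an edge to its endpoints' difference, ∂[p,q] = q − p.
As a 8×24 matrix over Z this has rank 7, with invariant factors (1,1,1,1,1,1,1).

Boundary ∂_2: C_2 → C_1 acts by ∂[p,q,r] = [q,r] − [p,r] + [p,q]. For instance
  ∂[1,3,7] = [3,7] − [1,7] + [1,3],
  ∂[1,5,7] = [5,7] − [1,7] + [1,5].
This gives a 24×16 integer matrix of rank 15; reducing to Smith normal form yields diagonal entries (1,1,1,1,1,1,1,1,1,1,1,1,1,1,1).

Now H_k = ker ∂_k / im ∂_{k+1}, so:

  H_0: rank C_0 − rank ∂_1 = 8 − 7 = 1, and the invariant factors of ∂_1 are all 1, so H_0 ≅ Z.
  H_1: rank ker ∂_1 − rank ∂_2 = (24 − 7) − 15 = 2, and the invariant factors of ∂_2 are all 1, so H_1 ≅ Z^2.
  H_2: rank ker ∂_2 − rank ∂_3 = (16 − 15) − 0 = 1, and there is no ∂_3, so H_2 ≅ Z.

As a check, the Euler characteristic is 8 − 24 + 16 = 0, which agrees with 1 − 2 + 1 = 0.

H_0 ≅ Z,  H_1 ≅ Z^2,  H_2 ≅ Z.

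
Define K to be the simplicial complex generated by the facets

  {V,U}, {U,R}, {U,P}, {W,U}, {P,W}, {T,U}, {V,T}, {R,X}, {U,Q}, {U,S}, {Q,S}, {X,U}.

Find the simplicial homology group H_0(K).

Order the vertices as P < Q < R < S < T < U < V < W < X. Listing each simplex with vertices in this order, K has dimension 1 with simplices:

  0-simplices (9): P, Q, R, S, T, U, V, W, X
  1-simplices (12): PU, PW, QS, QU, RU, RX, SU, TU, TV, UV, UW, UX

so the chain groups are C_0 ≅ Z^9, C_1 ≅ Z^12.

∂_1: C_1 → C_0 is given by ∂[p,q] = [q] − [p]. For instance
  ∂TV = V − T.
The 9×12 boundary matrix has rank 8 and Smith normal form diag(1,1,1,1,1,1,1,1).

Now H_k = ker ∂_k / im ∂_{k+1}, so:

  H_0: rank C_0 − rank ∂_1 = 9 − 8 = 1, and the invariant factors of ∂_1 are all 1, so H_0 = Z.

(K is a triangulation of a wedge of 4 circles.)

H_0 ≅ Z.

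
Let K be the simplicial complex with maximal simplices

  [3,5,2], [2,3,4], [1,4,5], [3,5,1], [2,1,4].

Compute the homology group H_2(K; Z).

We work with the vertex ordering 1 < 2 < 3 < 4 < 5. The simplices of K, each written with vertices in increasing order, are:

  0-simplices (5): [1], [2], [3], [4], [5]
  1-simplices (10): [1,2], [1,3], [1,4], [1,5], [2,3], [2,4], [2,5], [3,4], [3,5], [4,5]
  2-simplices (5): [1,2,4], [1,3,5], [1,4,5], [2,3,4], [2,3,5]

so the chain groups are C_0 ≅ Z^5, C_1 ≅ Z^10, C_2 ≅ Z^5.

∂_1: C_1 → C_0 maps an edge to its endpoints' difference, ∂[p,q] = q − p. For instance
  ∂[1,2] = [2] − [1].
As a 5×10 matrix over Z this has rank 4, with invariant factors (1,1,1,1).

Boundary ∂_2: C_2 → C_1 maps a triangle to the signed sum of its edges. For instance
  ∂[2,3,5] = [3,5] − [2,5] + [2,3],
  ∂[1,4,5] = [4,5] − [1,5] + [1,4].
As a 10×5 matrix over Z this has rank 5, with invariant factors (1,1,1,1,1).

Reading off H_k = ker ∂_k / im ∂_{k+1}:

  H_2: rank ker ∂_2 − rank ∂_3 = (5 − 5) − 0 = 0, and there is no ∂_3, so H_2 ≅ 0.

H_2 = 0.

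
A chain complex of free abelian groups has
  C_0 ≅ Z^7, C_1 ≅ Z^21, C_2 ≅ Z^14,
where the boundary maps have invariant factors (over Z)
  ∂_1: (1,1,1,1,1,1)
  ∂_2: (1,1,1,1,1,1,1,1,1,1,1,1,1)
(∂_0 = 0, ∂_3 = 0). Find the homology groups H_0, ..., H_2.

H_0: b_0 = 7 − 0 − 6 = 1; torsion from ∂_1 factors > 1: none. So H_0 ≅ Z.
H_1: b_1 = 21 − 6 − 13 = 2; torsion from ∂_2 factors > 1: none. So H_1 ≅ Z^2.
H_2: b_2 = 14 − 13 − 0 = 1; torsion from ∂_3 factors > 1: none. So H_2 ≅ Z.

H_0 ≅ Z,  H_1 ≅ Z^2,  H_2 ≅ Z.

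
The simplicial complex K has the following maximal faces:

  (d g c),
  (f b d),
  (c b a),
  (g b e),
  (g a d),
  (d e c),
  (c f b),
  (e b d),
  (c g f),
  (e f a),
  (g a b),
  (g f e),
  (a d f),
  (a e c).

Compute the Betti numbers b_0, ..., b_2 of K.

Take the total order a < b < c < d < e < f < g on the vertex set. Then K (dimension 2) consists of the simplices:

  0-simplices (7): a, b, c, d, e, f, g
  1-simplices (21): ab, ac, ad, ae, af, ag, bc, bd, be, bf, bg, cd, ce, cf, cg, de, df, dg, ef, eg, fg
  2-simplices (14): abc, abg, ace, adf, adg, aef, bcf, bde, bdf, beg, cde, cdg, cfg, efg

Hence C_0 ≅ Z^7, C_1 ≅ Z^21, C_2 ≅ Z^14.

∂_1: C_1 → C_0 maps an edge to its endpoints' difference, ∂[p,q] = q − p.
This gives a 7×21 integer matrix of rank 6; reducing to Smith normal form yields diagonal entries (1,1,1,1,1,1).

The boundary map ∂_2: C_2 → C_1 sends each 2-simplex [p,q,r] to [q,r] − [p,r] + [p,q]. For instance
  ∂beg = eg − bg + be,
  ∂ace = ce − ae + ac.
This gives a 21×14 integer matrix of rank 13; reducing to Smith normal form yields diagonal entries (1,1,1,1,1,1,1,1,1,1,1,1,1).

Computing H_k = (kernel of ∂_k) / (image of ∂_{k+1}):

  H_0: rank C_0 − rank ∂_1 = 7 − 6 = 1, and the invariant factors of ∂_1 are all 1, so H_0 = Z.
  H_1: rank ker ∂_1 − rank ∂_2 = (21 − 6) − 13 = 2, and the invariant factors of ∂_2 are all 1, so H_1 = Z^2.
  H_2: rank ker ∂_2 − rank ∂_3 = (14 − 13) − 0 = 1, and there is no ∂_3, so H_2 = Z.

(K is a triangulation of the torus T^2.)

Hence the Betti numbers are b_0 = 1, b_1 = 2, b_2 = 1.

b_0 = 1, b_1 = 2, b_2 = 1.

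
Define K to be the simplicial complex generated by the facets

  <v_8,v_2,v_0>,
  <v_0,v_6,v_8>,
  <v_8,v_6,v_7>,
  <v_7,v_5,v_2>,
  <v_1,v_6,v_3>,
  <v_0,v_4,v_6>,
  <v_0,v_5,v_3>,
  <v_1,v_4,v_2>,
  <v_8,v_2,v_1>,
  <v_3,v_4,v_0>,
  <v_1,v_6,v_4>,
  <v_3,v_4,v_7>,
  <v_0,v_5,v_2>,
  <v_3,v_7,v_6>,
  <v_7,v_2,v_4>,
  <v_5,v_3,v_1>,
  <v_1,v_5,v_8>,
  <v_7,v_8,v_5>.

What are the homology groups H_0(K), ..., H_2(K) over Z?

Take the total order v_0 < v_1 < v_2 < v_3 < v_4 < v_5 < v_6 < v_7 < v_8 on the vertex set. Then K (dimension 2) consists of the simplices:

  0-simplices (9): [v_0], [v_1], [v_2], [v_3], [v_4], [v_5], [v_6], [v_7], [v_8]
  1-simplices (27): (27 of them)
  2-simplices (18): (18 of them)

giving chain groups C_0 ≅ Z^9, C_1 ≅ Z^27, C_2 ≅ Z^18.

The boundary map ∂_1: C_1 → C_0 is given by ∂[p,q] = [q] − [p]. For instance
  ∂[v_1,v_2] = [v_2] − [v_1].
The 9×27 boundary matrix has rank 8 and Smith normal form diag(1,1,1,1,1,1,1,1).

Boundary ∂_2: C_2 → C_1 maps a triangle to the signed sum of its edges. For instance
  ∂[v_0,v_4,v_6] = [v_4,v_6] − [v_0,v_6] + [v_0,v_4],
  ∂[v_2,v_4,v_7] = [v_4,v_7] − [v_2,v_7] + [v_2,v_4].
This gives a 27×18 integer matrix of rank 18; reducing to Smith normal form yields diagonal entries (1,1,1,1,1,1,1,1,1,1,1,1,1,1,1,1,1,2).

From H_k ≅ ker(∂_k) / im(∂_{k+1}) we obtain:

  H_0: rank C_0 − rank ∂_1 = 9 − 8 = 1, and the invariant factors of ∂_1 are all 1, so H_0 = Z.
  H_1: rank ker ∂_1 − rank ∂_2 = (27 − 8) − 18 = 1, and ∂_2 has invariant factor 2 > 1, so H_1 = Z ⊕ Z/2Z.
  H_2: rank ker ∂_2 − rank ∂_3 = (18 − 18) − 0 = 0, and there is no ∂_3, so H_2 = 0.

H_0 ≅ Z,  H_1 ≅ Z ⊕ Z/2Z,  H_2 = 0.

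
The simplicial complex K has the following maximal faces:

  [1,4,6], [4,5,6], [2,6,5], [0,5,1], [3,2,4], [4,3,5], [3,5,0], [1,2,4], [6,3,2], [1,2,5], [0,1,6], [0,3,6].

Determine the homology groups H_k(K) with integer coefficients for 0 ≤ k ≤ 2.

H_0 ≅ Z,  H_1 ≅ Z_2,  H_2 = 0.

We work with the vertex ordering 0 < 1 < 2 < 3 < 4 < 5 < 6. The simplices of K, each written with vertices in increasing order, are:

  0-simplices (7): [0], [1], [2], [3], [4], [5], [6]
  1-simplices (18): [0,1], [0,3], [0,5], [0,6], [1,2], [1,4], [1,5], [1,6], [2,3], [2,4], [2,5], [2,6], [3,4], [3,5], [3,6], [4,5], [4,6], [5,6]
  2-simplices (12): [0,1,5], [0,1,6], [0,3,5], [0,3,6], [1,2,4], [1,2,5], [1,4,6], [2,3,4], [2,3,6], [2,5,6], [3,4,5], [4,5,6]

so the chain groups are C_0 ≅ Z^7, C_1 ≅ Z^18, C_2 ≅ Z^12.

Boundary ∂_1: C_1 → C_0 maps an edge to its endpoints' difference, ∂[p,q] = q − p.
The 7×18 boundary matrix has rank 6 and Smith normal form diag(1,1,1,1,1,1).

∂_2: C_2 → C_1 acts by ∂[p,q,r] = [q,r] − [p,r] + [p,q]. For instance
  ∂[2,3,6] = [3,6] − [2,6] + [2,3],
  ∂[1,2,4] = [2,4] − [1,4] + [1,2].
The resulting 18×12 matrix has rank 12, and its Smith normal form has invariant factors (1,1,1,1,1,1,1,1,1,1,1,2).

Now H_k = ker ∂_k / im ∂_{k+1}, so:

  H_0: rank C_0 − rank ∂_1 = 7 − 6 = 1, and the invariant factors of ∂_1 are all 1, so H_0 = Z.
  H_1: rank ker ∂_1 − rank ∂_2 = (18 − 6) − 12 = 0, and ∂_2 has invariant factor 2 > 1, so H_1 = Z_2.
  H_2: rank ker ∂_2 − rank ∂_3 = (12 − 12) − 0 = 0, and there is no ∂_3, so H_2 = 0.

As a check, the Euler characteristic is 7 − 18 + 12 = 1, which agrees with 1 − 0 + 0 = 1.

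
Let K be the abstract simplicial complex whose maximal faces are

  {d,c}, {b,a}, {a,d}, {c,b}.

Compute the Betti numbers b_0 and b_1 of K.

b_0 = 1, b_1 = 1.

Fix the vertex order a < b < c < d and write every simplex with vertices in increasing order. Then dim K = 1 and the simplices of K are:

  0-simplices (4): a, b, c, d
  1-simplices (4): ab, ad, bc, cd

so the chain groups are C_0 ≅ Z^4, C_1 ≅ Z^4.

∂_1: C_1 → C_0 sends each edge [p,q] (with p < q) to q − p. For instance
  ∂ab = b − a.
This gives a 4×4 integer matrix of rank 3; reducing to Smith normal form yields diagonal entries (1,1,1).

From H_k ≅ ker(∂_k) / im(∂_{k+1}) we obtain:

  H_0: rank C_0 − rank ∂_1 = 4 − 3 = 1, and the invariant factors of ∂_1 are all 1, so H_0 ≅ Z.
  H_1: rank ker ∂_1 − rank ∂_2 = (4 − 3) − 0 = 1, and there is no ∂_2, so H_1 ≅ Z.

As a check, the Euler characteristic is 4 − 4 = 0, which agrees with 1 − 1 = 0.

Hence the Betti numbers are b_0 = 1, b_1 = 1.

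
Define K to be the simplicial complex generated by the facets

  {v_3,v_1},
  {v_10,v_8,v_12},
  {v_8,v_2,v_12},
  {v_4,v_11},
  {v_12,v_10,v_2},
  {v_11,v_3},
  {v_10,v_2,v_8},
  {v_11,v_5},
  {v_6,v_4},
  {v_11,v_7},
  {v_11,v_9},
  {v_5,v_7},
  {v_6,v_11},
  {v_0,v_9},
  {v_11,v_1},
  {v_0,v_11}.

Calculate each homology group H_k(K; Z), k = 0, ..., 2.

Take the total order v_0 < v_1 < v_2 < v_3 < v_4 < v_5 < v_6 < v_7 < v_8 < v_9 < v_10 < v_11 < v_12 on the vertex set. Then K (dimension 2) consists of the simplices:

  0-simplices (13): [v_0], [v_1], [v_2], [v_3], [v_4], [v_5], [v_6], [v_7], [v_8], [v_9], [v_10], [v_11], [v_12]
  1-simplices (18): (18 of them)
  2-simplices (4): [v_2,v_8,v_10], [v_2,v_8,v_12], [v_2,v_10,v_12], [v_8,v_10,v_12]

giving chain groups C_0 ≅ Z^13, C_1 ≅ Z^18, C_2 ≅ Z^4.

∂_1: C_1 → C_0 maps an edge to its endpoints' difference, ∂[p,q] = q − p. For instance
  ∂[v_2,v_12] = [v_12] − [v_2].
The 13×18 boundary matrix has rank 11 and Smith normal form diag(1,1,1,1,1,1,1,1,1,1,1).

The boundary map ∂_2: C_2 → C_1 maps a triangle to the signed sum of its edges. For instance
  ∂[v_2,v_10,v_12] = [v_10,v_12] − [v_2,v_12] + [v_2,v_10],
  ∂[v_2,v_8,v_10] = [v_8,v_10] − [v_2,v_10] + [v_2,v_8].
The resulting 18×4 matrix has rank 3, and its Smith normal form has invariant factors (1,1,1).

From H_k ≅ ker(∂_k) / im(∂_{k+1}) we obtain:

  H_0: rank C_0 − rank ∂_1 = 13 − 11 = 2, and the invariant factors of ∂_1 are all 1, so H_0 = Z^2.
  H_1: rank ker ∂_1 − rank ∂_2 = (18 − 11) − 3 = 4, and the invariant factors of ∂_2 are all 1, so H_1 = Z^4.
  H_2: rank ker ∂_2 − rank ∂_3 = (4 − 3) − 0 = 1, and there is no ∂_3, so H_2 = Z.

As a check, the Euler characteristic is 13 − 18 + 4 = -1, which agrees with 2 − 4 + 1 = -1.
(K is a triangulation of the disjoint union of the 2-sphere S^2 and a wedge of 4 circles.)

H_0 ≅ Z^2,  H_1 ≅ Z^4,  H_2 ≅ Z.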